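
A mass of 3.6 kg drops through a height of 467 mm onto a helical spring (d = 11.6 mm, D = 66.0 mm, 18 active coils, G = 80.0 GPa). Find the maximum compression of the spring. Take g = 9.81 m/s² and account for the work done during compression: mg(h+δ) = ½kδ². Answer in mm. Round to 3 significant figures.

k = Gd⁴/(8D³N_a) = (80.0×10³)(11.6⁴)/(8·66.0³·18) = 34.989 N/mm
W = mg = 3.6 × 9.81 = 35.316 N
½kδ² − Wδ − Wh = 0 → δ = (W + √(W² + 2kWh))/k
δ = (35.316 + √(1247.2 + 1.15411e+06))/34.989 = (35.316 + 1074.9)/34.989 = 31.73 mm

31.7 mm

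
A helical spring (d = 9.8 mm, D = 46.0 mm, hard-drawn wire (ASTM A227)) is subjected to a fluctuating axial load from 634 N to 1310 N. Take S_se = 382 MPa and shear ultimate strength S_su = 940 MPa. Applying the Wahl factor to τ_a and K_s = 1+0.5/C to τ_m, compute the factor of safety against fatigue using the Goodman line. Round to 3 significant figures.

3.46

C = D/d = 46.0/9.8 = 4.6939; K_W = (4C−1)/(4C−4)+0.615/C = 1.3341; K_s = 1+0.5/C = 1.1065
F_a = (F_max−F_min)/2 = 338 N; F_m = (F_max+F_min)/2 = 972 N
τ_a = K_W·8F_aD/(πd³) = 1.3341 × 42.067 = 56.119 MPa
τ_m = K_s·8F_mD/(πd³) = 1.1065 × 120.97 = 133.86 MPa
Goodman: 1/n_f = τ_a/S_se + τ_m/S_su = 56.119/382 + 133.86/940 = 0.14691 + 0.14240 = 0.28931
n_f = 1/0.28931 = 3.456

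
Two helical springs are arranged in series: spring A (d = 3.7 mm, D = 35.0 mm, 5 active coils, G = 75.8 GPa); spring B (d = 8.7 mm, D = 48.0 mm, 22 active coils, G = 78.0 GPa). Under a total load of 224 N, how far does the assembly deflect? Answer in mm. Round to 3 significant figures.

36.8 mm

k_A = Gd⁴/(8D³N_a) = (75.8×10³)(3.7⁴)/(8·35.0³·5) = 8.2835 N/mm
k_B = Gd⁴/(8D³N_a) = (78.0×10³)(8.7⁴)/(8·48.0³·22) = 22.958 N/mm
Series: 1/k_eq = 1/8.2835 + 1/22.958 = 0.16428; k_eq = 6.0872 N/mm
δ = F/k_eq = 224/6.0872 = 36.799 mm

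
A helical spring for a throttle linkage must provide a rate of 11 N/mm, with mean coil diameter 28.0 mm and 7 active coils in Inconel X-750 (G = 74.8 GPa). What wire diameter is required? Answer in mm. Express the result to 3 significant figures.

d = (8D³N_a·k / G)^(1/4) = (8·28.0³·7·11 / (74.8×10³))^0.25
  = (180.78)^0.25 = 3.6668 mm

3.67 mm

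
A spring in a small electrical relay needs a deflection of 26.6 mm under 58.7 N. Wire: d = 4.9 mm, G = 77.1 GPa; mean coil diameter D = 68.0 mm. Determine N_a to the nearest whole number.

8

Required rate k = F/δ = 58.7/26.6 = 2.2068 N/mm
N_a = Gd⁴/(8D³k) = (77.1×10³ × 4.9⁴)/(8 × 68.0³ × 2.2068)
    = 4.44466e+07 / 5.55103e+06 = 8.007 → 8 coils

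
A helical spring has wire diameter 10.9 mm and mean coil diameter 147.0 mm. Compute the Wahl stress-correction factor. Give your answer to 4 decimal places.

1.1057

C = D/d = 147.0/10.9 = 13.4862
K_W = (4C−1)/(4C−4) + 0.615/C = 52.945/49.945 + 0.0456 = 1.1057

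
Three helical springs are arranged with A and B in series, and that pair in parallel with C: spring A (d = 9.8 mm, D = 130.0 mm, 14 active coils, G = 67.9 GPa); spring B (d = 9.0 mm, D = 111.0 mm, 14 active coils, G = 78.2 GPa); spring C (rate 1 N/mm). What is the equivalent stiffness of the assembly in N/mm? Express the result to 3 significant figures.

2.45 N/mm

k_A = Gd⁴/(8D³N_a) = (67.9×10³)(9.8⁴)/(8·130.0³·14) = 2.5452 N/mm
k_B = Gd⁴/(8D³N_a) = (78.2×10³)(9.0⁴)/(8·111.0³·14) = 3.3496 N/mm
Springs A,B series: k_AB = 1/(1/2.5452+1/3.3496) = 1.4463 N/mm; parallel with C: k_eq = 1.4463+1 = 2.4463 N/mm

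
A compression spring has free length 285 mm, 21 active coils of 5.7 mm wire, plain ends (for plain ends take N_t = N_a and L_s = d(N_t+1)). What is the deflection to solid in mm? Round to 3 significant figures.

160 mm

N_t = 21; L_s = 5.7·22 = 125.4 mm
δ_solid = L₀ − L_s = 285 − 125.4 = 159.6 mm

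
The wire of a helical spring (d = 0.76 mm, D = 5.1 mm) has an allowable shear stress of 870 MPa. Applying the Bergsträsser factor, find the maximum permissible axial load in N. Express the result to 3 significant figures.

C = D/d = 5.1/0.76 = 6.7105
K_B = (4C+2)/(4C−3) = 28.842/23.842 = 1.2097
τ_max = K·8FD/(πd³) → F_max = τ_allow·πd³/(8DK)
F_max = 870·π·0.76³/(8·5.1·1.2097) = 1199.8/49.356 = 24.309 N

24.3 N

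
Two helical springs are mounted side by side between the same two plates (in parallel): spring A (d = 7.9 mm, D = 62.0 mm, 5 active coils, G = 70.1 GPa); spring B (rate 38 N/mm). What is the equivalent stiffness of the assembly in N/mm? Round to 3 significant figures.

k_A = Gd⁴/(8D³N_a) = (70.1×10³)(7.9⁴)/(8·62.0³·5) = 28.641 N/mm
Parallel: k_eq = 28.641 + 38 = 66.641 N/mm

66.6 N/mm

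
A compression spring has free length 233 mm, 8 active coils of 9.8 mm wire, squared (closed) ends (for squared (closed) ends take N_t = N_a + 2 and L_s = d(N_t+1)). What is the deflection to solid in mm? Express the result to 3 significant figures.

125 mm

N_t = 10; L_s = 9.8·11 = 107.8 mm
δ_solid = L₀ − L_s = 233 − 107.8 = 125.2 mm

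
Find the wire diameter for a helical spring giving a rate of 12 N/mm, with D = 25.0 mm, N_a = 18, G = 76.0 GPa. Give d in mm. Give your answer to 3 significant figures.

4.34 mm

d = (8D³N_a·k / G)^(1/4) = (8·25.0³·18·12 / (76.0×10³))^0.25
  = (355.26)^0.25 = 4.3415 mm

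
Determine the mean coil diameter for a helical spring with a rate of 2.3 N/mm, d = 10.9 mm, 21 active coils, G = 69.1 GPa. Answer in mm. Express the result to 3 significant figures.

D = (Gd⁴/(8N_a·k))^(1/3) = (69.1×10³·10.9⁴/(8·21·2.3))^(1/3)
  = (2.52433e+06)^(1/3) = 136.1598 mm

136 mm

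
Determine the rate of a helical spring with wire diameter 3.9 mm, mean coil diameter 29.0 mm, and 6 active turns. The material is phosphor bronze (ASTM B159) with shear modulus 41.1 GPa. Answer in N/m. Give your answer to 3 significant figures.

8120 N/m

k = Gd⁴/(8D³N_a) = (41.1×10³ × 3.9⁴) / (8 × 29.0³ × 6)
  = 9.50824e+06 / 1.17067e+06 = 8.122 N/mm = 8122 N/m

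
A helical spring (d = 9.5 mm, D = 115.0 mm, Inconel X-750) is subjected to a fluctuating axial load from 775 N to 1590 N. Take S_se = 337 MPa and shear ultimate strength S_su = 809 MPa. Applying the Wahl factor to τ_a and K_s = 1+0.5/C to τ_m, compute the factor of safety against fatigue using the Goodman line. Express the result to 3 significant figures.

C = D/d = 115.0/9.5 = 12.1053; K_W = (4C−1)/(4C−4)+0.615/C = 1.1183; K_s = 1+0.5/C = 1.0413
F_a = (F_max−F_min)/2 = 407.5 N; F_m = (F_max+F_min)/2 = 1182.5 N
τ_a = K_W·8F_aD/(πd³) = 1.1183 × 139.19 = 155.66 MPa
τ_m = K_s·8F_mD/(πd³) = 1.0413 × 403.89 = 420.58 MPa
Goodman: 1/n_f = τ_a/S_se + τ_m/S_su = 155.66/337 + 420.58/809 = 0.46189 + 0.51987 = 0.98176
n_f = 1/0.98176 = 1.019

1.02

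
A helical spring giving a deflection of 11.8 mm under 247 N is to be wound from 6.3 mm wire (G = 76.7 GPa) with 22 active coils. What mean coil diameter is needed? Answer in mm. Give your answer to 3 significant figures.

Required rate k = F/δ = 247/11.8 = 20.932 N/mm
D = (Gd⁴/(8N_a·k))^(1/3) = (76.7×10³·6.3⁴/(8·22·20.932))^(1/3)
  = (32796.7)^(1/3) = 32.0093 mm

32.0 mm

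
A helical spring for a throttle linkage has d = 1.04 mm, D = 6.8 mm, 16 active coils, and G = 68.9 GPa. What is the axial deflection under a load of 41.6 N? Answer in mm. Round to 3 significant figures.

20.8 mm

k = Gd⁴/(8D³N_a) = (68.9×10³)(1.04⁴)/(8·6.8³·16) = 2.0027 N/mm
δ = F/k = 41.6 / 2.0027 = 20.772 mm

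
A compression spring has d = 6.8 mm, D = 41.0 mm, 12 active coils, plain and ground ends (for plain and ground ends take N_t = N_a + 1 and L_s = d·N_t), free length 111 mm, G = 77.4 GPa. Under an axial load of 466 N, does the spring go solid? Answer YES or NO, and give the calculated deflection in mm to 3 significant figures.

NO, δ = 18.6 mm

k = Gd⁴/(8D³N_a) = (77.4×10³)(6.8⁴)/(8·41.0³·12) = 25.012 N/mm
N_t = 13; L_s = 6.8·13 = 88.4 mm; δ_solid = L₀ − L_s = 111 − 88.4 = 22.6 mm
δ = F/k = 466/25.012 = 18.631 mm
δ < δ_solid → spring does not go solid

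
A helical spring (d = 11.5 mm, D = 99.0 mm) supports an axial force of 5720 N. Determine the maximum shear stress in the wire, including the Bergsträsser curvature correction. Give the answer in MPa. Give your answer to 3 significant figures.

Spring index C = D/d = 99.0/11.5 = 8.6087
K_B = (4C+2)/(4C−3) = 36.435/31.435 = 1.1591
τ₀ = 8FD/(πd³) = 8·5720·99.0/(π·11.5³) = 4.53024e+06/4778 = 948.15 MPa
τ_max = K·τ₀ = 1.1591 × 948.15 = 1099 MPa

1100 MPa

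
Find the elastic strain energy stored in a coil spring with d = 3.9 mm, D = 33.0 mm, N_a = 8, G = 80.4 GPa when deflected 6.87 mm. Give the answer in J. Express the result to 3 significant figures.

0.191 J

k = Gd⁴/(8D³N_a) = (80.4×10³)(3.9⁴)/(8·33.0³·8) = 8.0871 N/mm
U = ½kδ² = 0.5 × 8.0871 × 6.87² = 190.84 N·mm = 0.19084 J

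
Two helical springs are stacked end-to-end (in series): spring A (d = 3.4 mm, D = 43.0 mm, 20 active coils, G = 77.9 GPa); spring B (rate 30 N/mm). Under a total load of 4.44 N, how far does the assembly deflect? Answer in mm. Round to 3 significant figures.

k_A = Gd⁴/(8D³N_a) = (77.9×10³)(3.4⁴)/(8·43.0³·20) = 0.81833 N/mm
Series: 1/k_eq = 1/0.81833 + 1/30 = 1.2553; k_eq = 0.7966 N/mm
δ = F/k_eq = 4.44/0.7966 = 5.5737 mm

5.57 mm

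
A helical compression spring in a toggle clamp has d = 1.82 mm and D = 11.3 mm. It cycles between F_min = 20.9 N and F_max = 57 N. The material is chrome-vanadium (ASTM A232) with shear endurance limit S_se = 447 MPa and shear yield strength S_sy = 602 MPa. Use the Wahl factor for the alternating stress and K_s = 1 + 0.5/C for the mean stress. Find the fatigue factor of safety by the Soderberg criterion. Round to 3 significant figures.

C = D/d = 11.3/1.82 = 6.2088; K_W = (4C−1)/(4C−4)+0.615/C = 1.2430; K_s = 1+0.5/C = 1.0805
F_a = (F_max−F_min)/2 = 18.05 N; F_m = (F_max+F_min)/2 = 38.95 N
τ_a = K_W·8F_aD/(πd³) = 1.2430 × 86.155 = 107.09 MPa
τ_m = K_s·8F_mD/(πd³) = 1.0805 × 185.91 = 200.89 MPa
Soderberg: 1/n_f = τ_a/S_se + τ_m/S_sy = 107.09/447 + 200.89/602 = 0.23958 + 0.33370 = 0.57328
n_f = 1/0.57328 = 1.744

1.74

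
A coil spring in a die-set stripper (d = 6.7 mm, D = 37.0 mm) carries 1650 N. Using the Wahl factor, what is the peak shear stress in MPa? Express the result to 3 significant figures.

660 MPa

Spring index C = D/d = 37.0/6.7 = 5.5224
K_W = (4C−1)/(4C−4) + 0.615/C = 21.090/18.090 + 0.1114 = 1.2772
τ₀ = 8FD/(πd³) = 8·1650·37.0/(π·6.7³) = 488400/944.87 = 516.89 MPa
τ_max = K·τ₀ = 1.2772 × 516.89 = 660.18 MPa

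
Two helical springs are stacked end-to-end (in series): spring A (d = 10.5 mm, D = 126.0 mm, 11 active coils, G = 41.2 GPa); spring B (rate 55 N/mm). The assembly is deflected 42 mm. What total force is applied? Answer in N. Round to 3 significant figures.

114 N

k_A = Gd⁴/(8D³N_a) = (41.2×10³)(10.5⁴)/(8·126.0³·11) = 2.8449 N/mm
Series: 1/k_eq = 1/2.8449 + 1/55 = 0.36969; k_eq = 2.7049 N/mm
F = k_eq·δ = 2.7049·42 = 113.61 N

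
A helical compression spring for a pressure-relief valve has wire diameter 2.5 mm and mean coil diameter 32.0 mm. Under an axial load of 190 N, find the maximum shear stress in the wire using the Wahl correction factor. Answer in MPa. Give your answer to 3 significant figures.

1100 MPa

Spring index C = D/d = 32.0/2.5 = 12.8000
K_W = (4C−1)/(4C−4) + 0.615/C = 50.200/47.200 + 0.0480 = 1.1116
τ₀ = 8FD/(πd³) = 8·190·32.0/(π·2.5³) = 48640/49.087 = 990.89 MPa
τ_max = K·τ₀ = 1.1116 × 990.89 = 1101.5 MPa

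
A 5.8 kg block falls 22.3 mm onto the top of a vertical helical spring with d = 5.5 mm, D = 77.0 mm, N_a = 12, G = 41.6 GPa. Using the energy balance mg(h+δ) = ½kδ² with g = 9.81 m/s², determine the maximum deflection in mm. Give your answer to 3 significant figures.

150 mm

k = Gd⁴/(8D³N_a) = (41.6×10³)(5.5⁴)/(8·77.0³·12) = 0.86856 N/mm
W = mg = 5.8 × 9.81 = 56.898 N
½kδ² − Wδ − Wh = 0 → δ = (W + √(W² + 2kWh))/k
δ = (56.898 + √(3237.4 + 2204.11))/0.86856 = (56.898 + 73.766)/0.86856 = 150.44 mm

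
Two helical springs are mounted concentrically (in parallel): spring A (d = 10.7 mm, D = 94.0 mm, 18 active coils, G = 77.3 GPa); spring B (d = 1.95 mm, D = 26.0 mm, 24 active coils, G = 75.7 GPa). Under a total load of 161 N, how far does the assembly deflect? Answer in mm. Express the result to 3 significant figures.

k_A = Gd⁴/(8D³N_a) = (77.3×10³)(10.7⁴)/(8·94.0³·18) = 8.4717 N/mm
k_B = Gd⁴/(8D³N_a) = (75.7×10³)(1.95⁴)/(8·26.0³·24) = 0.32435 N/mm
Parallel: k_eq = 8.4717 + 0.32435 = 8.796 N/mm
δ = F/k_eq = 161/8.796 = 18.304 mm

18.3 mm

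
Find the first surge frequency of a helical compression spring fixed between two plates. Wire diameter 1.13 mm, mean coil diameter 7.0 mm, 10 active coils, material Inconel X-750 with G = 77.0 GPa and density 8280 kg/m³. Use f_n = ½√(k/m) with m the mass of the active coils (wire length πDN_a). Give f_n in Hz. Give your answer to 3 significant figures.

k = Gd⁴/(8D³N_a) = (77.0×10³)(1.13⁴)/(8·7.0³·10) = 4.5753 N/mm = 4575.3 N/m
Wire length L = πDN_a = π·7.0·10 = 219.91 mm
m = ρ·(πd²/4)·L = 8280 × 1.0029×10⁻⁶ m² × 0.21991 m = 0.0018261 kg
f_n = ½√(k/m) = 0.5·√(4575.3/0.0018261) = 0.5·√(2.5055e+06) = 791.44 Hz

791 Hz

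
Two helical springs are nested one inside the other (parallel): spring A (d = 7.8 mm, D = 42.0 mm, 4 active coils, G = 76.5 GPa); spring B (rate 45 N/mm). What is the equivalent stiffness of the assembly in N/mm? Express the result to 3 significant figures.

k_A = Gd⁴/(8D³N_a) = (76.5×10³)(7.8⁴)/(8·42.0³·4) = 119.44 N/mm
Parallel: k_eq = 119.44 + 45 = 164.44 N/mm

164 N/mm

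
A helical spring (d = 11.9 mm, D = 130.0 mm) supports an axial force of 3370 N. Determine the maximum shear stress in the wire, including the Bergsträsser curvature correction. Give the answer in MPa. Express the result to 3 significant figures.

743 MPa

Spring index C = D/d = 130.0/11.9 = 10.9244
K_B = (4C+2)/(4C−3) = 45.697/40.697 = 1.1229
τ₀ = 8FD/(πd³) = 8·3370·130.0/(π·11.9³) = 3.5048e+06/5294.1 = 662.02 MPa
τ_max = K·τ₀ = 1.1229 × 662.02 = 743.36 MPa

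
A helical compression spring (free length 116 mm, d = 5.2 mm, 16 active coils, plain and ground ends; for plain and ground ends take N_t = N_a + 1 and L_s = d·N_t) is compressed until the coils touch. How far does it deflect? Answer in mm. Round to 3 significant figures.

27.6 mm

N_t = 17; L_s = 5.2·17 = 88.4 mm
δ_solid = L₀ − L_s = 116 − 88.4 = 27.6 mm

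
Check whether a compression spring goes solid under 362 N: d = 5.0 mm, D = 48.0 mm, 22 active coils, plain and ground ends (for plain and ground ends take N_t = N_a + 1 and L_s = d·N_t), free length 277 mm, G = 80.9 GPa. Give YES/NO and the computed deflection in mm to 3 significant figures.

NO, δ = 139 mm

k = Gd⁴/(8D³N_a) = (80.9×10³)(5.0⁴)/(8·48.0³·22) = 2.5977 N/mm
N_t = 23; L_s = 5.0·23 = 115 mm; δ_solid = L₀ − L_s = 277 − 115 = 162 mm
δ = F/k = 362/2.5977 = 139.35 mm
δ < δ_solid → spring does not go solid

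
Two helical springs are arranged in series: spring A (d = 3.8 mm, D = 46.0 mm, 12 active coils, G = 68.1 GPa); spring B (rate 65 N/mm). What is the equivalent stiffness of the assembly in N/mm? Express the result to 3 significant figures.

k_A = Gd⁴/(8D³N_a) = (68.1×10³)(3.8⁴)/(8·46.0³·12) = 1.5196 N/mm
Series: 1/k_eq = 1/1.5196 + 1/65 = 0.67344; k_eq = 1.4849 N/mm

1.48 N/mm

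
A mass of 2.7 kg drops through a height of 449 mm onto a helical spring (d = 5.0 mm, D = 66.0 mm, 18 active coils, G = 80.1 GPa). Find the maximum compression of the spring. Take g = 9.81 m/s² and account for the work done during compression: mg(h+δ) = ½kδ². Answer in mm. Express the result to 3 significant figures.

k = Gd⁴/(8D³N_a) = (80.1×10³)(5.0⁴)/(8·66.0³·18) = 1.2093 N/mm
W = mg = 2.7 × 9.81 = 26.487 N
½kδ² − Wδ − Wh = 0 → δ = (W + √(W² + 2kWh))/k
δ = (26.487 + √(701.56 + 28762.5))/1.2093 = (26.487 + 171.65)/1.2093 = 163.85 mm

164 mm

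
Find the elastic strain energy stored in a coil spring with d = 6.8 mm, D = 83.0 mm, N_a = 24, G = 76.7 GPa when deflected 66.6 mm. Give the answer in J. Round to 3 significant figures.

3.31 J

k = Gd⁴/(8D³N_a) = (76.7×10³)(6.8⁴)/(8·83.0³·24) = 1.4938 N/mm
U = ½kδ² = 0.5 × 1.4938 × 66.6² = 3312.9 N·mm = 3.3129 J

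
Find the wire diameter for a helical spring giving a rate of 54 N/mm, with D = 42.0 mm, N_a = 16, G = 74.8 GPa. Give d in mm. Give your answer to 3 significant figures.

d = (8D³N_a·k / G)^(1/4) = (8·42.0³·16·54 / (74.8×10³))^0.25
  = (6846.2)^0.25 = 9.0963 mm

9.10 mm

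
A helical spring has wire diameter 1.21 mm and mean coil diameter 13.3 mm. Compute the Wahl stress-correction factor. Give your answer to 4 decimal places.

1.1310

C = D/d = 13.3/1.21 = 10.9917
K_W = (4C−1)/(4C−4) + 0.615/C = 42.967/39.967 + 0.0560 = 1.1310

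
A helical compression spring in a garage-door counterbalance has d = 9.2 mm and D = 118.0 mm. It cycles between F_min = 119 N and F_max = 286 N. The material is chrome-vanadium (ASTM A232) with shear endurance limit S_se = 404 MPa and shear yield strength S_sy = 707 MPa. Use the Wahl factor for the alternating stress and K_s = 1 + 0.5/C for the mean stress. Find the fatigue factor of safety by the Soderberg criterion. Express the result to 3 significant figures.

C = D/d = 118.0/9.2 = 12.8261; K_W = (4C−1)/(4C−4)+0.615/C = 1.1114; K_s = 1+0.5/C = 1.0390
F_a = (F_max−F_min)/2 = 83.5 N; F_m = (F_max+F_min)/2 = 202.5 N
τ_a = K_W·8F_aD/(πd³) = 1.1114 × 32.221 = 35.81 MPa
τ_m = K_s·8F_mD/(πd³) = 1.0390 × 78.142 = 81.188 MPa
Soderberg: 1/n_f = τ_a/S_se + τ_m/S_sy = 35.81/404 + 81.188/707 = 0.08864 + 0.11483 = 0.20347
n_f = 1/0.20347 = 4.915

4.91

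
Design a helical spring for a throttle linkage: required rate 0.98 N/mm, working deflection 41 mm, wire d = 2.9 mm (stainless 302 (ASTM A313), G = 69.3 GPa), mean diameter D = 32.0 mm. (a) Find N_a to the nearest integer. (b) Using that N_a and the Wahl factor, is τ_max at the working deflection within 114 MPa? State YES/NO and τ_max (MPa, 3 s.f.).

(a) 19 coils; (b) NO, τ_max = 152 MPa

N_a = Gd⁴/(8D³k) = (69.3×10³)(2.9⁴)/(8·32.0³·0.98) = 19.08 → N_a = 19
Actual rate k = Gd⁴/(8D³·19) = 0.98408 N/mm
Working load F = kδ = 0.98408·41 = 40.347 N
C = 32.0/2.9 = 11.0345; K_W = (4C−1)/(4C−4)+0.615/C = 1.1305
τ_max = K_W·8FD/(πd³) = 1.1305·134.81 = 152.4 MPa
τ_max > 114 MPa → exceeds allowable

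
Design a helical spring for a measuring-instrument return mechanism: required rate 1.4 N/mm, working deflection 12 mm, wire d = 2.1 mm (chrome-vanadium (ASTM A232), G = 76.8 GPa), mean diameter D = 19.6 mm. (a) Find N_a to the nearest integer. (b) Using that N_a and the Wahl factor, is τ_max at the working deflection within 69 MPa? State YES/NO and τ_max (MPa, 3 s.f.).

N_a = Gd⁴/(8D³k) = (76.8×10³)(2.1⁴)/(8·19.6³·1.4) = 17.71 → N_a = 18
Actual rate k = Gd⁴/(8D³·18) = 1.3776 N/mm
Working load F = kδ = 1.3776·12 = 16.531 N
C = 19.6/2.1 = 9.3333; K_W = (4C−1)/(4C−4)+0.615/C = 1.1559
τ_max = K_W·8FD/(πd³) = 1.1559·89.09 = 102.98 MPa
τ_max > 69 MPa → exceeds allowable

(a) 18 coils; (b) NO, τ_max = 103 MPa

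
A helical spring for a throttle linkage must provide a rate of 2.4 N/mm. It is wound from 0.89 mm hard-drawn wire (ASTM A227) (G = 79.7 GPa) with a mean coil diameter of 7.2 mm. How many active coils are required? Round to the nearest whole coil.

7

N_a = Gd⁴/(8D³k) = (79.7×10³ × 0.89⁴)/(8 × 7.2³ × 2.4)
    = 50005.6 / 7166.36 = 6.978 → 7 coils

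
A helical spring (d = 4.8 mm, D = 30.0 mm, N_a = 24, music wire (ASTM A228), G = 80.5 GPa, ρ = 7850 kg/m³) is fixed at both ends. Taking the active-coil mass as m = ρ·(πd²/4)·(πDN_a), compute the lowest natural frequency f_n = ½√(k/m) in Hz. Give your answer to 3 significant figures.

k = Gd⁴/(8D³N_a) = (80.5×10³)(4.8⁴)/(8·30.0³·24) = 8.2432 N/mm = 8243.2 N/m
Wire length L = πDN_a = π·30.0·24 = 2261.9 mm
m = ρ·(πd²/4)·L = 7850 × 18.096×10⁻⁶ m² × 2.2619 m = 0.32131 kg
f_n = ½√(k/m) = 0.5·√(8243.2/0.32131) = 0.5·√(25655) = 80.086 Hz

80.1 Hz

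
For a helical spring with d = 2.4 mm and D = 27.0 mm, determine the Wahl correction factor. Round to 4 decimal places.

C = D/d = 27.0/2.4 = 11.2500
K_W = (4C−1)/(4C−4) + 0.615/C = 44.000/41.000 + 0.0547 = 1.1278

1.1278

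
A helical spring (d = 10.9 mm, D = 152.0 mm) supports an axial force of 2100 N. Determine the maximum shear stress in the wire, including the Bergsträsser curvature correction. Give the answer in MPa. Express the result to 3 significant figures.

687 MPa

Spring index C = D/d = 152.0/10.9 = 13.9450
K_B = (4C+2)/(4C−3) = 57.780/52.780 = 1.0947
τ₀ = 8FD/(πd³) = 8·2100·152.0/(π·10.9³) = 2.5536e+06/4068.5 = 627.66 MPa
τ_max = K·τ₀ = 1.0947 × 627.66 = 687.12 MPa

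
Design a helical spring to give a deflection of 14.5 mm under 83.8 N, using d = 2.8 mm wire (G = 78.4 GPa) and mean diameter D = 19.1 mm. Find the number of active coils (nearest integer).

Required rate k = F/δ = 83.8/14.5 = 5.7793 N/mm
N_a = Gd⁴/(8D³k) = (78.4×10³ × 2.8⁴)/(8 × 19.1³ × 5.7793)
    = 4.8189e+06 / 322156 = 14.96 → 15 coils

15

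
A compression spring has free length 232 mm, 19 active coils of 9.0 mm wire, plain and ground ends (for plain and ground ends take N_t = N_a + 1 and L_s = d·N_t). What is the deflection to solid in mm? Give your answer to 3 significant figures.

52.0 mm

N_t = 20; L_s = 9.0·20 = 180 mm
δ_solid = L₀ − L_s = 232 − 180 = 52 mm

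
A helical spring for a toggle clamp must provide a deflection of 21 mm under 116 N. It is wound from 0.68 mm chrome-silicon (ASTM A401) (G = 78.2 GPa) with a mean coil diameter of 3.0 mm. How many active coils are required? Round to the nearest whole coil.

14

Required rate k = F/δ = 116/21 = 5.5238 N/mm
N_a = Gd⁴/(8D³k) = (78.2×10³ × 0.68⁴)/(8 × 3.0³ × 5.5238)
    = 16720.2 / 1193.14 = 14.01 → 14 coils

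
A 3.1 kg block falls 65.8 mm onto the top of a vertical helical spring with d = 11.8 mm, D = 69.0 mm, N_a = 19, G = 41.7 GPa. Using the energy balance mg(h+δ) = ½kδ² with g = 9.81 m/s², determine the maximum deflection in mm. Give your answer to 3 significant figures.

17.7 mm

k = Gd⁴/(8D³N_a) = (41.7×10³)(11.8⁴)/(8·69.0³·19) = 16.191 N/mm
W = mg = 3.1 × 9.81 = 30.411 N
½kδ² − Wδ − Wh = 0 → δ = (W + √(W² + 2kWh))/k
δ = (30.411 + √(924.83 + 64797.7))/16.191 = (30.411 + 256.36)/16.191 = 17.712 mm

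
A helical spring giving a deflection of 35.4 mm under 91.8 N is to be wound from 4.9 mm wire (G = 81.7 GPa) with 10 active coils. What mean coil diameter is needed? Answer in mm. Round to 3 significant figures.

61.0 mm

Required rate k = F/δ = 91.8/35.4 = 2.5932 N/mm
D = (Gd⁴/(8N_a·k))^(1/3) = (81.7×10³·4.9⁴/(8·10·2.5932))^(1/3)
  = (227027)^(1/3) = 61.0041 mm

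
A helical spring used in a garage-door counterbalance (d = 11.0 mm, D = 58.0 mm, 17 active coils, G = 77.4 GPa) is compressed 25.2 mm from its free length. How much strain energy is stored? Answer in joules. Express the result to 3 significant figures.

k = Gd⁴/(8D³N_a) = (77.4×10³)(11.0⁴)/(8·58.0³·17) = 42.706 N/mm
U = ½kδ² = 0.5 × 42.706 × 25.2² = 13560 N·mm = 13.56 J

13.6 J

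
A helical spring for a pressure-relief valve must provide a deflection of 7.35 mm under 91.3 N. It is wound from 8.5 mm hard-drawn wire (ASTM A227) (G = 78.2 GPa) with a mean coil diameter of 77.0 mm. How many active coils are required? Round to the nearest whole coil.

9

Required rate k = F/δ = 91.3/7.35 = 12.422 N/mm
N_a = Gd⁴/(8D³k) = (78.2×10³ × 8.5⁴)/(8 × 77.0³ × 12.422)
    = 4.08209e+08 / 4.53676e+07 = 8.998 → 9 coils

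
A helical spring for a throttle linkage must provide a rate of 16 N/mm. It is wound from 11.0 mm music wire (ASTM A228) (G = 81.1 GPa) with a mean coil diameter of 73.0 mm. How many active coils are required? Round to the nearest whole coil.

24

N_a = Gd⁴/(8D³k) = (81.1×10³ × 11.0⁴)/(8 × 73.0³ × 16)
    = 1.18739e+09 / 4.97942e+07 = 23.85 → 24 coils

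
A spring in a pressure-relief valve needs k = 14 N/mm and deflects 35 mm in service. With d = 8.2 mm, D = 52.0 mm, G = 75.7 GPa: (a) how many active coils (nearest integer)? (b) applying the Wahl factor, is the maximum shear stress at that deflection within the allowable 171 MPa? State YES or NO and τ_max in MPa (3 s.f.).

N_a = Gd⁴/(8D³k) = (75.7×10³)(8.2⁴)/(8·52.0³·14) = 21.73 → N_a = 22
Actual rate k = Gd⁴/(8D³·22) = 13.83 N/mm
Working load F = kδ = 13.83·35 = 484.06 N
C = 52.0/8.2 = 6.3415; K_W = (4C−1)/(4C−4)+0.615/C = 1.2374
τ_max = K_W·8FD/(πd³) = 1.2374·116.25 = 143.85 MPa
τ_max ≤ 171 MPa → acceptable

(a) 22 coils; (b) YES, τ_max = 144 MPa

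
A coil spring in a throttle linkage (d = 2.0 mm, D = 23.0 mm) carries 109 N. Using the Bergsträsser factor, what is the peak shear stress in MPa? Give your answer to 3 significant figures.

891 MPa

Spring index C = D/d = 23.0/2.0 = 11.5000
K_B = (4C+2)/(4C−3) = 48.000/43.000 = 1.1163
τ₀ = 8FD/(πd³) = 8·109·23.0/(π·2.0³) = 20056/25.133 = 798 MPa
τ_max = K·τ₀ = 1.1163 × 798 = 890.79 MPa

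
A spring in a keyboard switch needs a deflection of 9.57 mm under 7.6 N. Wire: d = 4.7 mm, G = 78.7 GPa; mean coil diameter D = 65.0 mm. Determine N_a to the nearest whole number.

Required rate k = F/δ = 7.6/9.57 = 0.79415 N/mm
N_a = Gd⁴/(8D³k) = (78.7×10³ × 4.7⁴)/(8 × 65.0³ × 0.79415)
    = 3.84031e+07 / 1.74474e+06 = 22.01 → 22 coils

22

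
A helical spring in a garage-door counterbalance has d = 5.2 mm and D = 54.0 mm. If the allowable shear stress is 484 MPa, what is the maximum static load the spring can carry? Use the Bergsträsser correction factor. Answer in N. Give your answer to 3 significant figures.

C = D/d = 54.0/5.2 = 10.3846
K_B = (4C+2)/(4C−3) = 43.538/38.538 = 1.1297
τ_max = K·8FD/(πd³) → F_max = τ_allow·πd³/(8DK)
F_max = 484·π·5.2³/(8·54.0·1.1297) = 2.138e+05/488.05 = 438.07 N

438 N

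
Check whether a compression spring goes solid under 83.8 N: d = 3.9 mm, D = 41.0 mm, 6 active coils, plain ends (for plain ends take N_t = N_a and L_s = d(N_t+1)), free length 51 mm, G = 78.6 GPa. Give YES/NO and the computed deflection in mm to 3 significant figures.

k = Gd⁴/(8D³N_a) = (78.6×10³)(3.9⁴)/(8·41.0³·6) = 5.4965 N/mm
N_t = 6; L_s = 3.9·7 = 27.3 mm; δ_solid = L₀ − L_s = 51 − 27.3 = 23.7 mm
δ = F/k = 83.8/5.4965 = 15.246 mm
δ < δ_solid → spring does not go solid

NO, δ = 15.2 mm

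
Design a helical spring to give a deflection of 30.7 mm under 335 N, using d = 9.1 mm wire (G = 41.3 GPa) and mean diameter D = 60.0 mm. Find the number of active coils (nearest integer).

15

Required rate k = F/δ = 335/30.7 = 10.912 N/mm
N_a = Gd⁴/(8D³k) = (41.3×10³ × 9.1⁴)/(8 × 60.0³ × 10.912)
    = 2.83215e+08 / 1.8856e+07 = 15.02 → 15 coils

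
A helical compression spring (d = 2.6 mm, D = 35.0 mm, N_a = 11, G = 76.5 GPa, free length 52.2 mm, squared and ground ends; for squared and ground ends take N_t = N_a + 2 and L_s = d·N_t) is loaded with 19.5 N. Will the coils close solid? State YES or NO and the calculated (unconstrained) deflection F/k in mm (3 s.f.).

YES, δ = 21.0 mm

k = Gd⁴/(8D³N_a) = (76.5×10³)(2.6⁴)/(8·35.0³·11) = 0.92655 N/mm
N_t = 13; L_s = 2.6·13 = 33.8 mm; δ_solid = L₀ − L_s = 52.2 − 33.8 = 18.4 mm
δ = F/k = 19.5/0.92655 = 21.046 mm
δ ≥ δ_solid → spring goes solid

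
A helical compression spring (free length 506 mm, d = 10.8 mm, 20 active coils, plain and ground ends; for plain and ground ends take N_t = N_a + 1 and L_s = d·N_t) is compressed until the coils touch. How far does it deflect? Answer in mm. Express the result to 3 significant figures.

279 mm

N_t = 21; L_s = 10.8·21 = 226.8 mm
δ_solid = L₀ − L_s = 506 − 226.8 = 279.2 mm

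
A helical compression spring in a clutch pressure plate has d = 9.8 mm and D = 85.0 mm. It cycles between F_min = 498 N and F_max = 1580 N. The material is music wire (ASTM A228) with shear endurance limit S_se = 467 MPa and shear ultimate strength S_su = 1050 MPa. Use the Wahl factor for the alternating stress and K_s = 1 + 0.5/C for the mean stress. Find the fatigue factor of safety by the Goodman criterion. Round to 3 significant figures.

C = D/d = 85.0/9.8 = 8.6735; K_W = (4C−1)/(4C−4)+0.615/C = 1.1686; K_s = 1+0.5/C = 1.0576
F_a = (F_max−F_min)/2 = 541 N; F_m = (F_max+F_min)/2 = 1039 N
τ_a = K_W·8F_aD/(πd³) = 1.1686 × 124.42 = 145.4 MPa
τ_m = K_s·8F_mD/(πd³) = 1.0576 × 238.94 = 252.72 MPa
Goodman: 1/n_f = τ_a/S_se + τ_m/S_su = 145.4/467 + 252.72/1050 = 0.31135 + 0.24068 = 0.55203
n_f = 1/0.55203 = 1.811

1.81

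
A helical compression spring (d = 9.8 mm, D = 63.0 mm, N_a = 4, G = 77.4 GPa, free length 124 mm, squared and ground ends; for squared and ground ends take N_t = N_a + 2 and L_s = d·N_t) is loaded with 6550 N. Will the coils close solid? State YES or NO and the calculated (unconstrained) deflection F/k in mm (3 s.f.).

YES, δ = 73.4 mm

k = Gd⁴/(8D³N_a) = (77.4×10³)(9.8⁴)/(8·63.0³·4) = 89.222 N/mm
N_t = 6; L_s = 9.8·6 = 58.8 mm; δ_solid = L₀ − L_s = 124 − 58.8 = 65.2 mm
δ = F/k = 6550/89.222 = 73.412 mm
δ ≥ δ_solid → spring goes solid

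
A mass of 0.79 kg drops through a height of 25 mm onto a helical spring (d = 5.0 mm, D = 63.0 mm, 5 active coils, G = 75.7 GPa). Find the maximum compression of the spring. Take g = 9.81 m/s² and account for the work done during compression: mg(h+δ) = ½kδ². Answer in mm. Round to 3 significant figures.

k = Gd⁴/(8D³N_a) = (75.7×10³)(5.0⁴)/(8·63.0³·5) = 4.7304 N/mm
W = mg = 0.79 × 9.81 = 7.7499 N
½kδ² − Wδ − Wh = 0 → δ = (W + √(W² + 2kWh))/k
δ = (7.7499 + √(60.061 + 1832.99))/4.7304 = (7.7499 + 43.509)/4.7304 = 10.836 mm

10.8 mm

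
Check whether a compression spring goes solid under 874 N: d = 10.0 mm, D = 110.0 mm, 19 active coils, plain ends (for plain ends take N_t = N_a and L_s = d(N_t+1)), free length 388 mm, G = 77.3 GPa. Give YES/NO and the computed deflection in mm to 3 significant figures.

YES, δ = 229 mm

k = Gd⁴/(8D³N_a) = (77.3×10³)(10.0⁴)/(8·110.0³·19) = 3.8208 N/mm
N_t = 19; L_s = 10.0·20 = 200 mm; δ_solid = L₀ − L_s = 388 − 200 = 188 mm
δ = F/k = 874/3.8208 = 228.75 mm
δ ≥ δ_solid → spring goes solid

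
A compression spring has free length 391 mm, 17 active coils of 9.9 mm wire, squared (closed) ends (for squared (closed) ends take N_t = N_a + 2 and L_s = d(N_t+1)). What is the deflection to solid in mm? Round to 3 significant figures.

N_t = 19; L_s = 9.9·20 = 198 mm
δ_solid = L₀ − L_s = 391 − 198 = 193 mm

193 mm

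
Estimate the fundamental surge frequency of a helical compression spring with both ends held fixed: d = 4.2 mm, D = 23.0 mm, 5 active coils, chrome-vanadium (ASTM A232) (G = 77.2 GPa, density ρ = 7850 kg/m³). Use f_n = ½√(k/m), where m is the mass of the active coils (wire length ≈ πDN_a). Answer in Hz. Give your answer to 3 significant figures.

560 Hz

k = Gd⁴/(8D³N_a) = (77.2×10³)(4.2⁴)/(8·23.0³·5) = 49.36 N/mm = 49360 N/m
Wire length L = πDN_a = π·23.0·5 = 361.28 mm
m = ρ·(πd²/4)·L = 7850 × 13.854×10⁻⁶ m² × 0.36128 m = 0.039292 kg
f_n = ½√(k/m) = 0.5·√(49360/0.039292) = 0.5·√(1.2562e+06) = 560.41 Hz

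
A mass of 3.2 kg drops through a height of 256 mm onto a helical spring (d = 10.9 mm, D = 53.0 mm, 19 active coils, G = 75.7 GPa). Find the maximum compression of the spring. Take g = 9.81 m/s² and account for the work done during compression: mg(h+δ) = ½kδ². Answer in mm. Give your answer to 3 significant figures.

19.1 mm

k = Gd⁴/(8D³N_a) = (75.7×10³)(10.9⁴)/(8·53.0³·19) = 47.221 N/mm
W = mg = 3.2 × 9.81 = 31.392 N
½kδ² − Wδ − Wh = 0 → δ = (W + √(W² + 2kWh))/k
δ = (31.392 + √(985.46 + 758961))/47.221 = (31.392 + 871.75)/47.221 = 19.126 mm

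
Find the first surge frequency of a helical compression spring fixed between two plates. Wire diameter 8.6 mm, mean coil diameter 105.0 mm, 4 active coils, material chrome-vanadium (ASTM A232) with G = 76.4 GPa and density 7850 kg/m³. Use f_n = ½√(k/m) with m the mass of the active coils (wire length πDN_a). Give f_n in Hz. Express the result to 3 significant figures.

68.5 Hz

k = Gd⁴/(8D³N_a) = (76.4×10³)(8.6⁴)/(8·105.0³·4) = 11.282 N/mm = 11282 N/m
Wire length L = πDN_a = π·105.0·4 = 1319.5 mm
m = ρ·(πd²/4)·L = 7850 × 58.088×10⁻⁶ m² × 1.3195 m = 0.60167 kg
f_n = ½√(k/m) = 0.5·√(11282/0.60167) = 0.5·√(18751) = 68.466 Hz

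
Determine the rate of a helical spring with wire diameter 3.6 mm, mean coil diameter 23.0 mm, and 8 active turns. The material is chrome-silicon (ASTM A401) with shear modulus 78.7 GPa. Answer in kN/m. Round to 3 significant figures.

k = Gd⁴/(8D³N_a) = (78.7×10³ × 3.6⁴) / (8 × 23.0³ × 8)
  = 1.32186e+07 / 778688 = 16.975 N/mm

17.0 kN/m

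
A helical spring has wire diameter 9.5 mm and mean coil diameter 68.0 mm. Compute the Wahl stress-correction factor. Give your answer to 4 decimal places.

C = D/d = 68.0/9.5 = 7.1579
K_W = (4C−1)/(4C−4) + 0.615/C = 27.632/24.632 + 0.0859 = 1.2077

1.2077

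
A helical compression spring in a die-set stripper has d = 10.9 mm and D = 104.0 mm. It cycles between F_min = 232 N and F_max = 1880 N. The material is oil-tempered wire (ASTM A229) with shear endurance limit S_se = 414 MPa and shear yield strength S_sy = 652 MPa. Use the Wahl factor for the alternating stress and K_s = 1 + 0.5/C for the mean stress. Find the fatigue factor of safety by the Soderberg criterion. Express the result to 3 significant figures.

1.22

C = D/d = 104.0/10.9 = 9.5413; K_W = (4C−1)/(4C−4)+0.615/C = 1.1523; K_s = 1+0.5/C = 1.0524
F_a = (F_max−F_min)/2 = 824 N; F_m = (F_max+F_min)/2 = 1056 N
τ_a = K_W·8F_aD/(πd³) = 1.1523 × 168.51 = 194.17 MPa
τ_m = K_s·8F_mD/(πd³) = 1.0524 × 215.95 = 227.27 MPa
Soderberg: 1/n_f = τ_a/S_se + τ_m/S_sy = 194.17/414 + 227.27/652 = 0.46900 + 0.34857 = 0.81757
n_f = 1/0.81757 = 1.223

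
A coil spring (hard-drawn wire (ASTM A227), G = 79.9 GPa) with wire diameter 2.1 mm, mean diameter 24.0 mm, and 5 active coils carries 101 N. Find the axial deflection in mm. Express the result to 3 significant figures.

k = Gd⁴/(8D³N_a) = (79.9×10³)(2.1⁴)/(8·24.0³·5) = 2.8102 N/mm
δ = F/k = 101 / 2.8102 = 35.941 mm

35.9 mm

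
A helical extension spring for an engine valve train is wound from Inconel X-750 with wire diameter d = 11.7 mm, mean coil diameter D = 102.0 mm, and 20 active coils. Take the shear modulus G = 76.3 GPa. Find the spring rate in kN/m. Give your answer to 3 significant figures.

8.42 kN/m

k = Gd⁴/(8D³N_a) = (76.3×10³ × 11.7⁴) / (8 × 102.0³ × 20)
  = 1.42978e+09 / 1.69793e+08 = 8.4207 N/mm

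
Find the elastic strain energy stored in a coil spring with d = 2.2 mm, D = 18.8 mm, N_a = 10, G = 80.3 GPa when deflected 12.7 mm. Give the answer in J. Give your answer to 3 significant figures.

k = Gd⁴/(8D³N_a) = (80.3×10³)(2.2⁴)/(8·18.8³·10) = 3.5387 N/mm
U = ½kδ² = 0.5 × 3.5387 × 12.7² = 285.38 N·mm = 0.28538 J

0.285 J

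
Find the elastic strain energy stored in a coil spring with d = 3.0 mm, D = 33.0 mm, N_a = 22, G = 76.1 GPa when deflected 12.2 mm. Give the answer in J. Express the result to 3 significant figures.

k = Gd⁴/(8D³N_a) = (76.1×10³)(3.0⁴)/(8·33.0³·22) = 0.97457 N/mm
U = ½kδ² = 0.5 × 0.97457 × 12.2² = 72.528 N·mm = 0.072528 J

0.0725 J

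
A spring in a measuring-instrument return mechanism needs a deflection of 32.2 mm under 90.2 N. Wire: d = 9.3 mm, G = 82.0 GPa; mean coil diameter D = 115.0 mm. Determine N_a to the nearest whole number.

Required rate k = F/δ = 90.2/32.2 = 2.8012 N/mm
N_a = Gd⁴/(8D³k) = (82.0×10³ × 9.3⁴)/(8 × 115.0³ × 2.8012)
    = 6.13403e+08 / 3.40827e+07 = 18 → 18 coils

18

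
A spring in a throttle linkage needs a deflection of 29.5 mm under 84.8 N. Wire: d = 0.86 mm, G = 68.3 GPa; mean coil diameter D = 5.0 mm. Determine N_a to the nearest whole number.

Required rate k = F/δ = 84.8/29.5 = 2.8746 N/mm
N_a = Gd⁴/(8D³k) = (68.3×10³ × 0.86⁴)/(8 × 5.0³ × 2.8746)
    = 37360.7 / 2874.58 = 13 → 13 coils

13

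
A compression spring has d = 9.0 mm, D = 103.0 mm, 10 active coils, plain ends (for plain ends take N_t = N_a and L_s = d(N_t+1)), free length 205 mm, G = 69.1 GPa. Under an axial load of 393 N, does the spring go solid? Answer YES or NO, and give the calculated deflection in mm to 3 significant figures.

k = Gd⁴/(8D³N_a) = (69.1×10³)(9.0⁴)/(8·103.0³·10) = 5.1862 N/mm
N_t = 10; L_s = 9.0·11 = 99 mm; δ_solid = L₀ − L_s = 205 − 99 = 106 mm
δ = F/k = 393/5.1862 = 75.779 mm
δ < δ_solid → spring does not go solid

NO, δ = 75.8 mm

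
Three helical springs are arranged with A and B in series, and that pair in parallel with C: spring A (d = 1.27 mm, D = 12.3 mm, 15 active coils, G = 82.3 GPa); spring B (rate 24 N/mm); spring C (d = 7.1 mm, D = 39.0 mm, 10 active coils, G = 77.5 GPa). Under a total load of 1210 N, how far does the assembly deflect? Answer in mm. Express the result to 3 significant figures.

28.5 mm

k_A = Gd⁴/(8D³N_a) = (82.3×10³)(1.27⁴)/(8·12.3³·15) = 0.95878 N/mm
k_C = Gd⁴/(8D³N_a) = (77.5×10³)(7.1⁴)/(8·39.0³·10) = 41.5 N/mm
Springs A,B series: k_AB = 1/(1/0.95878+1/24) = 0.92195 N/mm; parallel with C: k_eq = 0.92195+41.5 = 42.422 N/mm
δ = F/k_eq = 1210/42.422 = 28.523 mm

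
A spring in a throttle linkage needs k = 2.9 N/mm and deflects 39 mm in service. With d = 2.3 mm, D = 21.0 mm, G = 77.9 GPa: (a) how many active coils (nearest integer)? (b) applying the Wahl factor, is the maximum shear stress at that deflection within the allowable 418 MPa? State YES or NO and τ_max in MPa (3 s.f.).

N_a = Gd⁴/(8D³k) = (77.9×10³)(2.3⁴)/(8·21.0³·2.9) = 10.15 → N_a = 10
Actual rate k = Gd⁴/(8D³·10) = 2.9424 N/mm
Working load F = kδ = 2.9424·39 = 114.75 N
C = 21.0/2.3 = 9.1304; K_W = (4C−1)/(4C−4)+0.615/C = 1.1596
τ_max = K_W·8FD/(πd³) = 1.1596·504.36 = 584.86 MPa
τ_max > 418 MPa → exceeds allowable

(a) 10 coils; (b) NO, τ_max = 585 MPa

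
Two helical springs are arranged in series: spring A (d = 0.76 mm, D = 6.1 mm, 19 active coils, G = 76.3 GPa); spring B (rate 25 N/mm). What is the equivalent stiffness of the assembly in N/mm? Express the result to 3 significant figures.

0.717 N/mm

k_A = Gd⁴/(8D³N_a) = (76.3×10³)(0.76⁴)/(8·6.1³·19) = 0.73781 N/mm
Series: 1/k_eq = 1/0.73781 + 1/25 = 1.3954; k_eq = 0.71666 N/mm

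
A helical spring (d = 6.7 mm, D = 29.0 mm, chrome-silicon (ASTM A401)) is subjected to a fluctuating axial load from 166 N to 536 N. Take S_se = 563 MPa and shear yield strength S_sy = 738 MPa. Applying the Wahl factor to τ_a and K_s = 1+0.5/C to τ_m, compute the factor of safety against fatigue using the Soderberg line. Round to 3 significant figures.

C = D/d = 29.0/6.7 = 4.3284; K_W = (4C−1)/(4C−4)+0.615/C = 1.3674; K_s = 1+0.5/C = 1.1155
F_a = (F_max−F_min)/2 = 185 N; F_m = (F_max+F_min)/2 = 351 N
τ_a = K_W·8F_aD/(πd³) = 1.3674 × 45.424 = 62.114 MPa
τ_m = K_s·8F_mD/(πd³) = 1.1155 × 86.183 = 96.138 MPa
Soderberg: 1/n_f = τ_a/S_se + τ_m/S_sy = 62.114/563 + 96.138/738 = 0.11033 + 0.13027 = 0.2406
n_f = 1/0.2406 = 4.156

4.16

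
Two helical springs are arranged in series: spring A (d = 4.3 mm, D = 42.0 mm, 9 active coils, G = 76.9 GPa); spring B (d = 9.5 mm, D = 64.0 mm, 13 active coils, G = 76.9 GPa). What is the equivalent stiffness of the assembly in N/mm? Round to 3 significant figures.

4.06 N/mm

k_A = Gd⁴/(8D³N_a) = (76.9×10³)(4.3⁴)/(8·42.0³·9) = 4.9286 N/mm
k_B = Gd⁴/(8D³N_a) = (76.9×10³)(9.5⁴)/(8·64.0³·13) = 22.975 N/mm
Series: 1/k_eq = 1/4.9286 + 1/22.975 = 0.24643; k_eq = 4.058 N/mm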